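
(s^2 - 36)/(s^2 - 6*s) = (s + 6)/s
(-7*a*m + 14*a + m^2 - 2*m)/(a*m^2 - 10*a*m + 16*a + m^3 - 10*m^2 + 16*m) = (-7*a + m)/(a*m - 8*a + m^2 - 8*m)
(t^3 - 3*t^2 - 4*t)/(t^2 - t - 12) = t*(t + 1)/(t + 3)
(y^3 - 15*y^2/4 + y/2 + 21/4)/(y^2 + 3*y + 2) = (4*y^2 - 19*y + 21)/(4*(y + 2))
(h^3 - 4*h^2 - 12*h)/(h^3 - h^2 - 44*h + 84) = h*(h + 2)/(h^2 + 5*h - 14)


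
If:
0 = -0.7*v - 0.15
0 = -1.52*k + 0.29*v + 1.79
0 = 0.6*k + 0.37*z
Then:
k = 1.14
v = -0.21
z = -1.84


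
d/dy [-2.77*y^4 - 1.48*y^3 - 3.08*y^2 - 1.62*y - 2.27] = -11.08*y^3 - 4.44*y^2 - 6.16*y - 1.62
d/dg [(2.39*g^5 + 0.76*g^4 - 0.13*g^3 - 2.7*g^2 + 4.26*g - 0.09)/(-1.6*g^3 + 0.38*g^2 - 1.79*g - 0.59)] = (-7.648*g^7 + 1.5086*g^6 - 16.5348*g^5 - 15.5011*g^4 + 12.3038*g^3 + 3.0123*g^2 + 3.2544*g - 2.6745)/(2.56*g^6 - 1.216*g^5 + 5.8724*g^4 + 0.5276*g^3 + 2.7557*g^2 + 2.1122*g + 0.3481)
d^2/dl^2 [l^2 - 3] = 2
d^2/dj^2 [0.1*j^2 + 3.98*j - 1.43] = 0.200000000000000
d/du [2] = 0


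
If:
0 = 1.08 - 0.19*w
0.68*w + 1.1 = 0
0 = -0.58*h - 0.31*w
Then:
No Solution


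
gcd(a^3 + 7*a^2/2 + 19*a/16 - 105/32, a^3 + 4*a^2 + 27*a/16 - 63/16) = a^2 + a - 21/16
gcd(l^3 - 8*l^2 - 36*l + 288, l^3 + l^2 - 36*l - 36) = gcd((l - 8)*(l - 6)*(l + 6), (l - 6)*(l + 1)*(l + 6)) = l^2 - 36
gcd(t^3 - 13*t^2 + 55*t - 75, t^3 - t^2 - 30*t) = 1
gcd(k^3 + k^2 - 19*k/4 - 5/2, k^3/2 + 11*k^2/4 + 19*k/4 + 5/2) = k + 5/2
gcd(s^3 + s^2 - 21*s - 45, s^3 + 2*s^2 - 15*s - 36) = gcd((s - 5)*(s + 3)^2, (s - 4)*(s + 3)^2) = s^2 + 6*s + 9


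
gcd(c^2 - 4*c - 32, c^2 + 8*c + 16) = c + 4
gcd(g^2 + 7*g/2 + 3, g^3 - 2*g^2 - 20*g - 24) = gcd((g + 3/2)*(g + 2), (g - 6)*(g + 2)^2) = g + 2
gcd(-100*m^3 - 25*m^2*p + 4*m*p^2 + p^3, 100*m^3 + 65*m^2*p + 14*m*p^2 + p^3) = 20*m^2 + 9*m*p + p^2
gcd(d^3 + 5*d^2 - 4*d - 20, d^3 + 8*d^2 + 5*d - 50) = d^2 + 3*d - 10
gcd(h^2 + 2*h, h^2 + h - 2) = h + 2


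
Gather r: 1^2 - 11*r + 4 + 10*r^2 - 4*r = 10*r^2 - 15*r + 5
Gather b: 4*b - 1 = 4*b - 1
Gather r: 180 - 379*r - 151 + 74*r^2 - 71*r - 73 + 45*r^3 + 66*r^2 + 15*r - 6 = 45*r^3 + 140*r^2 - 435*r - 50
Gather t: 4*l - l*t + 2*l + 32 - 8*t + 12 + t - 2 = 6*l + t*(-l - 7) + 42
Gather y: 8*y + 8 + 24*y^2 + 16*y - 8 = 24*y^2 + 24*y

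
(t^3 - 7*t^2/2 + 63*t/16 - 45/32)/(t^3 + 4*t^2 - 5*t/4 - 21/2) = (16*t^2 - 32*t + 15)/(8*(2*t^2 + 11*t + 14))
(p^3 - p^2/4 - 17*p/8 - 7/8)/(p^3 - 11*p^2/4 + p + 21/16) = 2*(p + 1)/(2*p - 3)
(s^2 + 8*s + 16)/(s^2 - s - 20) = (s + 4)/(s - 5)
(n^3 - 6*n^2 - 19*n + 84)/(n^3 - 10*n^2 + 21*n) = (n + 4)/n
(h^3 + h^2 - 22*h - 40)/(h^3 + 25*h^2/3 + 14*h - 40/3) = 3*(h^2 - 3*h - 10)/(3*h^2 + 13*h - 10)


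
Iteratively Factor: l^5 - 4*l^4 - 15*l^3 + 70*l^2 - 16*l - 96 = (l - 2)*(l^4 - 2*l^3 - 19*l^2 + 32*l + 48) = (l - 3)*(l - 2)*(l^3 + l^2 - 16*l - 16) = (l - 4)*(l - 3)*(l - 2)*(l^2 + 5*l + 4) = (l - 4)*(l - 3)*(l - 2)*(l + 4)*(l + 1)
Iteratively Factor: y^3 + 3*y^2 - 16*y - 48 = (y + 4)*(y^2 - y - 12) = (y + 3)*(y + 4)*(y - 4)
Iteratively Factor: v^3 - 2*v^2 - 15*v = (v)*(v^2 - 2*v - 15) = v*(v + 3)*(v - 5)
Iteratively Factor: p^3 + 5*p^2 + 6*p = (p + 2)*(p^2 + 3*p) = (p + 2)*(p + 3)*(p)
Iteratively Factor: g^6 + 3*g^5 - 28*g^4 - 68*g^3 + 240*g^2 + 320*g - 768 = (g - 4)*(g^5 + 7*g^4 - 68*g^2 - 32*g + 192) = (g - 4)*(g + 3)*(g^4 + 4*g^3 - 12*g^2 - 32*g + 64) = (g - 4)*(g - 2)*(g + 3)*(g^3 + 6*g^2 - 32) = (g - 4)*(g - 2)*(g + 3)*(g + 4)*(g^2 + 2*g - 8) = (g - 4)*(g - 2)*(g + 3)*(g + 4)^2*(g - 2)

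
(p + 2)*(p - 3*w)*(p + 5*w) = p^3 + 2*p^2*w + 2*p^2 - 15*p*w^2 + 4*p*w - 30*w^2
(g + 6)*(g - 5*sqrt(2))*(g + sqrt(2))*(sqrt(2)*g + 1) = sqrt(2)*g^4 - 7*g^3 + 6*sqrt(2)*g^3 - 42*g^2 - 14*sqrt(2)*g^2 - 84*sqrt(2)*g - 10*g - 60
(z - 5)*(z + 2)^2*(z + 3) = z^4 + 2*z^3 - 19*z^2 - 68*z - 60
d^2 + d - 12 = (d - 3)*(d + 4)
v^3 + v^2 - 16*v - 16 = (v - 4)*(v + 1)*(v + 4)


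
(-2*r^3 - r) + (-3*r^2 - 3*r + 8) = -2*r^3 - 3*r^2 - 4*r + 8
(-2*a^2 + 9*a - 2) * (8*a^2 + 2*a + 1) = -16*a^4 + 68*a^3 + 5*a - 2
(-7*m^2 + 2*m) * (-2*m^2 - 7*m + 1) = 14*m^4 + 45*m^3 - 21*m^2 + 2*m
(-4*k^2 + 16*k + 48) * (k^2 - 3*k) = -4*k^4 + 28*k^3 - 144*k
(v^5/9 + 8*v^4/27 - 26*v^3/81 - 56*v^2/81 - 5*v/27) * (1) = v^5/9 + 8*v^4/27 - 26*v^3/81 - 56*v^2/81 - 5*v/27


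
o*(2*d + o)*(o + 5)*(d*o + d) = 2*d^2*o^3 + 12*d^2*o^2 + 10*d^2*o + d*o^4 + 6*d*o^3 + 5*d*o^2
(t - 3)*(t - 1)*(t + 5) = t^3 + t^2 - 17*t + 15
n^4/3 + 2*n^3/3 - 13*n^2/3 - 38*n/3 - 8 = (n/3 + 1)*(n - 4)*(n + 1)*(n + 2)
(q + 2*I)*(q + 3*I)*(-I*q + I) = -I*q^3 + 5*q^2 + I*q^2 - 5*q + 6*I*q - 6*I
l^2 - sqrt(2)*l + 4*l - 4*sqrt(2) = (l + 4)*(l - sqrt(2))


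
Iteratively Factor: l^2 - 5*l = (l)*(l - 5)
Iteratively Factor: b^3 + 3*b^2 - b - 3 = (b - 1)*(b^2 + 4*b + 3) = (b - 1)*(b + 3)*(b + 1)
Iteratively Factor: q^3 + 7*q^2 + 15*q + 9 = (q + 3)*(q^2 + 4*q + 3) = (q + 1)*(q + 3)*(q + 3)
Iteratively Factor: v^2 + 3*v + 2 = (v + 1)*(v + 2)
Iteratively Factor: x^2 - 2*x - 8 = (x - 4)*(x + 2)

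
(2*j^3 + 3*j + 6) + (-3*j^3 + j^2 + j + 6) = -j^3 + j^2 + 4*j + 12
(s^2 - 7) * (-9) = 63 - 9*s^2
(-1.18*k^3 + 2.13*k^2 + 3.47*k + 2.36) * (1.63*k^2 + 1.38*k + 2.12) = -1.9234*k^5 + 1.8435*k^4 + 6.0939*k^3 + 13.151*k^2 + 10.6132*k + 5.0032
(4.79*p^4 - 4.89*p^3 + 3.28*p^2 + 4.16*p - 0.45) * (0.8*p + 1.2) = 3.832*p^5 + 1.836*p^4 - 3.244*p^3 + 7.264*p^2 + 4.632*p - 0.54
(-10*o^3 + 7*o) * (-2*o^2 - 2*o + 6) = 20*o^5 + 20*o^4 - 74*o^3 - 14*o^2 + 42*o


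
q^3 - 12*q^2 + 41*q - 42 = (q - 7)*(q - 3)*(q - 2)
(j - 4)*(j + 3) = j^2 - j - 12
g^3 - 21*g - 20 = (g - 5)*(g + 1)*(g + 4)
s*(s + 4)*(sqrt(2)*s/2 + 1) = sqrt(2)*s^3/2 + s^2 + 2*sqrt(2)*s^2 + 4*s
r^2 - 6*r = r*(r - 6)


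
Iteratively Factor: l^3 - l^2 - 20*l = (l)*(l^2 - l - 20) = l*(l - 5)*(l + 4)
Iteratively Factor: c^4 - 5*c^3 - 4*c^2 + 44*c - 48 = (c + 3)*(c^3 - 8*c^2 + 20*c - 16) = (c - 2)*(c + 3)*(c^2 - 6*c + 8) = (c - 4)*(c - 2)*(c + 3)*(c - 2)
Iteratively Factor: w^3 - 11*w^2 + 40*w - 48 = (w - 4)*(w^2 - 7*w + 12) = (w - 4)^2*(w - 3)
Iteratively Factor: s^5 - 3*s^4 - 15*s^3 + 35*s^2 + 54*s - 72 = (s + 3)*(s^4 - 6*s^3 + 3*s^2 + 26*s - 24) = (s - 3)*(s + 3)*(s^3 - 3*s^2 - 6*s + 8) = (s - 4)*(s - 3)*(s + 3)*(s^2 + s - 2) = (s - 4)*(s - 3)*(s - 1)*(s + 3)*(s + 2)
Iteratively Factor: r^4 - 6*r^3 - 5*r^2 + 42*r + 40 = (r - 5)*(r^3 - r^2 - 10*r - 8) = (r - 5)*(r + 2)*(r^2 - 3*r - 4) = (r - 5)*(r + 1)*(r + 2)*(r - 4)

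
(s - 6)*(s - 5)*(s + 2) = s^3 - 9*s^2 + 8*s + 60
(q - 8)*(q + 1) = q^2 - 7*q - 8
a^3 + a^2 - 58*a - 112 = (a - 8)*(a + 2)*(a + 7)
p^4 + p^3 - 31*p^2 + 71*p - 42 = (p - 3)*(p - 2)*(p - 1)*(p + 7)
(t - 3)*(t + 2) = t^2 - t - 6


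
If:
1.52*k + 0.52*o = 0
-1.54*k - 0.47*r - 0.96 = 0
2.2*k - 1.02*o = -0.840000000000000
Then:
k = -0.16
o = 0.47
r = -1.51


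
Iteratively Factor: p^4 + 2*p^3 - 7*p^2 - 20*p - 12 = (p - 3)*(p^3 + 5*p^2 + 8*p + 4) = (p - 3)*(p + 1)*(p^2 + 4*p + 4) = (p - 3)*(p + 1)*(p + 2)*(p + 2)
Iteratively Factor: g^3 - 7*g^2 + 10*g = (g)*(g^2 - 7*g + 10) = g*(g - 2)*(g - 5)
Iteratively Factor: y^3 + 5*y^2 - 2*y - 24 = (y + 3)*(y^2 + 2*y - 8) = (y - 2)*(y + 3)*(y + 4)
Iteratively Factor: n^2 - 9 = (n - 3)*(n + 3)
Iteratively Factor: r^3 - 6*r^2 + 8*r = (r)*(r^2 - 6*r + 8) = r*(r - 4)*(r - 2)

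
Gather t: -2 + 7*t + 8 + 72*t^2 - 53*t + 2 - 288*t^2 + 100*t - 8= -216*t^2 + 54*t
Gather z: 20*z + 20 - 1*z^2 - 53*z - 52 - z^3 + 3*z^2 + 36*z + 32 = -z^3 + 2*z^2 + 3*z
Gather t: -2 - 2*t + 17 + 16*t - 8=14*t + 7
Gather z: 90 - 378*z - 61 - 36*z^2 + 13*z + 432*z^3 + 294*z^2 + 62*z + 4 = 432*z^3 + 258*z^2 - 303*z + 33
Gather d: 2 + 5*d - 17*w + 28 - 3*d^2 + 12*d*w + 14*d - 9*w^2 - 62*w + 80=-3*d^2 + d*(12*w + 19) - 9*w^2 - 79*w + 110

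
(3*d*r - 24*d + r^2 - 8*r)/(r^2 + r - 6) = (3*d*r - 24*d + r^2 - 8*r)/(r^2 + r - 6)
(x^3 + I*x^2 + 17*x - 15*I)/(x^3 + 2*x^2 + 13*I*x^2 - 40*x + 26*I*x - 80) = (x^2 - 4*I*x - 3)/(x^2 + x*(2 + 8*I) + 16*I)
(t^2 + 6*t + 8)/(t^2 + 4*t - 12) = (t^2 + 6*t + 8)/(t^2 + 4*t - 12)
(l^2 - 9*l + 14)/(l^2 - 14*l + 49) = (l - 2)/(l - 7)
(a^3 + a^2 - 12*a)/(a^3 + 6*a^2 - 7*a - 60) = a/(a + 5)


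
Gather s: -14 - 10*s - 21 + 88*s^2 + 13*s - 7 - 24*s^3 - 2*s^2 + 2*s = -24*s^3 + 86*s^2 + 5*s - 42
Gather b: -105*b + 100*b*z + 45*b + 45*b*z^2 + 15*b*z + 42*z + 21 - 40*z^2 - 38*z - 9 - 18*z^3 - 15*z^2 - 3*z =b*(45*z^2 + 115*z - 60) - 18*z^3 - 55*z^2 + z + 12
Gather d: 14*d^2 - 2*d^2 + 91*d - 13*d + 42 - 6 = 12*d^2 + 78*d + 36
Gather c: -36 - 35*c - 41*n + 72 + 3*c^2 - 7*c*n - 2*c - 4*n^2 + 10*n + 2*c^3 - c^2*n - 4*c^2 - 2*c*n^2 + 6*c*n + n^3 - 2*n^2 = 2*c^3 + c^2*(-n - 1) + c*(-2*n^2 - n - 37) + n^3 - 6*n^2 - 31*n + 36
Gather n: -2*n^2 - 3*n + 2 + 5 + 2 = -2*n^2 - 3*n + 9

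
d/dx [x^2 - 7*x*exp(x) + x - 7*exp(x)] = -7*x*exp(x) + 2*x - 14*exp(x) + 1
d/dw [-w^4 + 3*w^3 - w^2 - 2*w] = -4*w^3 + 9*w^2 - 2*w - 2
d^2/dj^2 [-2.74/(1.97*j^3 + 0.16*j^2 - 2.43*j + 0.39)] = ((32.3868*j + 0.8768)*(1.97*j^3 + 0.16*j^2 - 2.43*j + 0.39) - 2.74*(5.91*j^2 + 0.32*j - 2.43)*(11.82*j^2 + 0.64*j - 4.86))/(1.97*j^3 + 0.16*j^2 - 2.43*j + 0.39)^3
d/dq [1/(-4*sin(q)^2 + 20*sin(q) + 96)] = (2*sin(q) - 5)*cos(q)/(4*(sin(q) - 8)^2*(sin(q) + 3)^2)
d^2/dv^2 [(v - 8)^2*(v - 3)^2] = 12*v^2 - 132*v + 338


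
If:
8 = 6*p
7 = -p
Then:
No Solution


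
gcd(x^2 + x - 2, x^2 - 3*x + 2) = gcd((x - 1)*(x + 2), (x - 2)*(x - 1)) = x - 1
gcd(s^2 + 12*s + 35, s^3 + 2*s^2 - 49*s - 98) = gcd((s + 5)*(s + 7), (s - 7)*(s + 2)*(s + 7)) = s + 7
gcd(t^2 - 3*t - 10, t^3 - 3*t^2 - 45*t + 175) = t - 5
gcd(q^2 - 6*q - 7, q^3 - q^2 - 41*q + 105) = 1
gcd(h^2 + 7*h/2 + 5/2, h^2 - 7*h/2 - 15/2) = 1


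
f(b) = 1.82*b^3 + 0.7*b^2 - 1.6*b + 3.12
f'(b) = 5.46*b^2 + 1.4*b - 1.6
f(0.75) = 3.08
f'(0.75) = 2.52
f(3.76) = 103.75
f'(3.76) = 80.86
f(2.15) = 21.00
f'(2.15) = 26.65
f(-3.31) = -49.92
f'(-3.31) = 53.59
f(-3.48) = -59.54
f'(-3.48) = 59.65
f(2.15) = 21.00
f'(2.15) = 26.65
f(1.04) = 4.26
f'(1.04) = 5.76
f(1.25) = 5.77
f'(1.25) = 8.68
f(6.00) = 411.84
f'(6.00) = 203.36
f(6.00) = 411.84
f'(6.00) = 203.36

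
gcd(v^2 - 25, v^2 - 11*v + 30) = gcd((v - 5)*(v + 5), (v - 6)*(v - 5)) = v - 5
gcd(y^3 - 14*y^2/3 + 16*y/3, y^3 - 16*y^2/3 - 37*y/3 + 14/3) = 1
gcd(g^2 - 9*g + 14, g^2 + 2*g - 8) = g - 2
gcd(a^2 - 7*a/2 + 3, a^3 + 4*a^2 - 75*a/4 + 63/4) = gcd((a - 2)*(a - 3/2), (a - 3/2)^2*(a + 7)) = a - 3/2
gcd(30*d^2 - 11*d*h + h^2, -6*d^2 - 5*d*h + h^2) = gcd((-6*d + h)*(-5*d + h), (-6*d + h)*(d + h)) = 6*d - h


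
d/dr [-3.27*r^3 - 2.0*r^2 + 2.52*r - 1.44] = -9.81*r^2 - 4.0*r + 2.52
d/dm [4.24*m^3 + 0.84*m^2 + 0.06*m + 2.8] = 12.72*m^2 + 1.68*m + 0.06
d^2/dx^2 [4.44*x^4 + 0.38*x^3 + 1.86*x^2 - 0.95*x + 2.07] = 53.28*x^2 + 2.28*x + 3.72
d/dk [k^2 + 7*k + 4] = 2*k + 7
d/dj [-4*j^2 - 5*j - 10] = -8*j - 5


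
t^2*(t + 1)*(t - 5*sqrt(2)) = t^4 - 5*sqrt(2)*t^3 + t^3 - 5*sqrt(2)*t^2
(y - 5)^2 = y^2 - 10*y + 25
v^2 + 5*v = v*(v + 5)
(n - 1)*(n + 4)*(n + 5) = n^3 + 8*n^2 + 11*n - 20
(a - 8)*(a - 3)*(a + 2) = a^3 - 9*a^2 + 2*a + 48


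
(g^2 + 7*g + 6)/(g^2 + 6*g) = (g + 1)/g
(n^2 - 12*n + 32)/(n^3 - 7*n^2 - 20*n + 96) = (n - 4)/(n^2 + n - 12)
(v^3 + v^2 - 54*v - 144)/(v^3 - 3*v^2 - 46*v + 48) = (v + 3)/(v - 1)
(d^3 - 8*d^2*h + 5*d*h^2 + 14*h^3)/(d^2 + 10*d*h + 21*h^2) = (d^3 - 8*d^2*h + 5*d*h^2 + 14*h^3)/(d^2 + 10*d*h + 21*h^2)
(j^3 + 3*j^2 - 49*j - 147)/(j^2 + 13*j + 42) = (j^2 - 4*j - 21)/(j + 6)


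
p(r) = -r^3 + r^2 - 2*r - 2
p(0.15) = -2.28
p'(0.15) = -1.77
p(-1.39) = 5.40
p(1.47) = -5.96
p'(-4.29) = -65.79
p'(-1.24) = -9.09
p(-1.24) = 3.92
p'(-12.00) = -458.00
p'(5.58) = -84.25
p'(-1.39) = -10.58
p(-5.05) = 162.39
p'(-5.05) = -88.61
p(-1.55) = 7.23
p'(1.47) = -5.54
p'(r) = -3*r^2 + 2*r - 2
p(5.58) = -155.76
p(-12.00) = 1894.00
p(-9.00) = 826.00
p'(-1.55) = -12.31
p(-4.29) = 103.94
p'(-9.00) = -263.00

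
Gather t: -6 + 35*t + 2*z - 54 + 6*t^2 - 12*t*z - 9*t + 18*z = 6*t^2 + t*(26 - 12*z) + 20*z - 60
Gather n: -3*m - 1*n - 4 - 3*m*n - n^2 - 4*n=-3*m - n^2 + n*(-3*m - 5) - 4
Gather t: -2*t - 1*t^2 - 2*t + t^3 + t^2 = t^3 - 4*t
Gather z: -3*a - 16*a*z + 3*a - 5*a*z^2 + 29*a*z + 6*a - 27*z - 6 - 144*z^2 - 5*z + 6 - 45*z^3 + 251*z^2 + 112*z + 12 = 6*a - 45*z^3 + z^2*(107 - 5*a) + z*(13*a + 80) + 12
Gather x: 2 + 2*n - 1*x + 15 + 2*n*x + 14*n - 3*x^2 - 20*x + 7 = 16*n - 3*x^2 + x*(2*n - 21) + 24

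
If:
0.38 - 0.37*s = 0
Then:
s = 1.03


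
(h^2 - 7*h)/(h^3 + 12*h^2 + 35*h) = (h - 7)/(h^2 + 12*h + 35)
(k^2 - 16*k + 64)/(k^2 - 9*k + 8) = (k - 8)/(k - 1)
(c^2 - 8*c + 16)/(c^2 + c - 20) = (c - 4)/(c + 5)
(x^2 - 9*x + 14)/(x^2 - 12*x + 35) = (x - 2)/(x - 5)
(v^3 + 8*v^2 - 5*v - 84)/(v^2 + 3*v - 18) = (v^2 + 11*v + 28)/(v + 6)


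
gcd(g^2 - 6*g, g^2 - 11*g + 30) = g - 6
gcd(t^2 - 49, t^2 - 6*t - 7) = t - 7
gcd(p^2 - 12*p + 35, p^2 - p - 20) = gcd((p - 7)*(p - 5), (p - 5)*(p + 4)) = p - 5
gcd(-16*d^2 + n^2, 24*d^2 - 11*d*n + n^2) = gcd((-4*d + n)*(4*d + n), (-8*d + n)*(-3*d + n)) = 1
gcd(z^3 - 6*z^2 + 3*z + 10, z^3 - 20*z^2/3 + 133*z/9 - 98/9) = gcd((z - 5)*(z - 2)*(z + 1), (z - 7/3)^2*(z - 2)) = z - 2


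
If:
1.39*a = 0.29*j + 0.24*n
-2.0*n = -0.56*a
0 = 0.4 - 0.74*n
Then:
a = 1.93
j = 8.81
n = 0.54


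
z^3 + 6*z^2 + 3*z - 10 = (z - 1)*(z + 2)*(z + 5)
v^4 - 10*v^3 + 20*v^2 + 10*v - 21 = (v - 7)*(v - 3)*(v - 1)*(v + 1)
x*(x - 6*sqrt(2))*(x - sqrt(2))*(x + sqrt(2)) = x^4 - 6*sqrt(2)*x^3 - 2*x^2 + 12*sqrt(2)*x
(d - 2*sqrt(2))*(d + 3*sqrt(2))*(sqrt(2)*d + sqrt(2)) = sqrt(2)*d^3 + sqrt(2)*d^2 + 2*d^2 - 12*sqrt(2)*d + 2*d - 12*sqrt(2)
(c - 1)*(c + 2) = c^2 + c - 2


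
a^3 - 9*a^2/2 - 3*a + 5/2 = (a - 5)*(a - 1/2)*(a + 1)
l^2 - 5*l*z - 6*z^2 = (l - 6*z)*(l + z)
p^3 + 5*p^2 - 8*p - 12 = (p - 2)*(p + 1)*(p + 6)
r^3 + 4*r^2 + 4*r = r*(r + 2)^2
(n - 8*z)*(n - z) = n^2 - 9*n*z + 8*z^2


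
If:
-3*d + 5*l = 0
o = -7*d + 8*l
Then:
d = -5*o/11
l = -3*o/11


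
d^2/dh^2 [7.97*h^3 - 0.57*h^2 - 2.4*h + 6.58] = 47.82*h - 1.14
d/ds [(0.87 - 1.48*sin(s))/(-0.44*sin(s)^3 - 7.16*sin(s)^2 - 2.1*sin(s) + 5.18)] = (-1.3024*sin(s)^3 - 9.4484*sin(s)^2 + 12.4584*sin(s) - 5.8394)*cos(s)/(0.1936*sin(s)^6 + 6.3008*sin(s)^5 + 53.1136*sin(s)^4 + 25.5136*sin(s)^3 - 69.7676*sin(s)^2 - 21.756*sin(s) + 26.8324)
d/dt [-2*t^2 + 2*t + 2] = 2 - 4*t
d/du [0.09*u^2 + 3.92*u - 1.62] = 0.18*u + 3.92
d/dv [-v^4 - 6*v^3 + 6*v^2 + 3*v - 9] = -4*v^3 - 18*v^2 + 12*v + 3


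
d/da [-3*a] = -3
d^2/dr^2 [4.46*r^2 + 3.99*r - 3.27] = 8.92000000000000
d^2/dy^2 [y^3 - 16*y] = 6*y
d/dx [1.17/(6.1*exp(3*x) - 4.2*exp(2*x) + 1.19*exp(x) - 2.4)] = (-21.411*exp(2*x) + 9.828*exp(x) - 1.3923)*exp(x)/(6.1*exp(3*x) - 4.2*exp(2*x) + 1.19*exp(x) - 2.4)^2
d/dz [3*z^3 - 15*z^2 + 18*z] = 9*z^2 - 30*z + 18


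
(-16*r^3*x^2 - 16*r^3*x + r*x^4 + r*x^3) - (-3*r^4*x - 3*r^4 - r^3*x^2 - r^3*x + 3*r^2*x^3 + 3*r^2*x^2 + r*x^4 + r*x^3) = 3*r^4*x + 3*r^4 - 15*r^3*x^2 - 15*r^3*x - 3*r^2*x^3 - 3*r^2*x^2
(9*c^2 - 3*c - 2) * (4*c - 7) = 36*c^3 - 75*c^2 + 13*c + 14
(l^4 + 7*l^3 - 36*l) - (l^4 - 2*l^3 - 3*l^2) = 9*l^3 + 3*l^2 - 36*l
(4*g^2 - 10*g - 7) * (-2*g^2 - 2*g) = -8*g^4 + 12*g^3 + 34*g^2 + 14*g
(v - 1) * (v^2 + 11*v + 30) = v^3 + 10*v^2 + 19*v - 30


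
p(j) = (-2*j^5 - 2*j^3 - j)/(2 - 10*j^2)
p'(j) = 20*j*(-2*j^5 - 2*j^3 - j)/(2 - 10*j^2)^2 + (-10*j^4 - 6*j^2 - 1)/(2 - 10*j^2)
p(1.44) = 1.06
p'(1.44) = 1.39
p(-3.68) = -10.89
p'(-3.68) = 8.35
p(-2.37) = -3.30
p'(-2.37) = 3.58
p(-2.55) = -3.99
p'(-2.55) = 4.12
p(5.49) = 34.44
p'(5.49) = 18.32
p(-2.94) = -5.84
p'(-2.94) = 5.41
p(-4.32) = -17.20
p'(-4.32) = 11.43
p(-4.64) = -21.13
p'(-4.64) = 13.15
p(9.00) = 147.98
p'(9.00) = 48.84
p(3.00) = 6.17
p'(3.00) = 5.62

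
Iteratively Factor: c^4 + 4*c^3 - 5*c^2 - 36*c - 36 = (c + 2)*(c^3 + 2*c^2 - 9*c - 18) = (c + 2)*(c + 3)*(c^2 - c - 6) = (c - 3)*(c + 2)*(c + 3)*(c + 2)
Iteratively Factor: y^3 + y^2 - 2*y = (y + 2)*(y^2 - y) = y*(y + 2)*(y - 1)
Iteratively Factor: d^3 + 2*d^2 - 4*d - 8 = (d + 2)*(d^2 - 4) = (d + 2)^2*(d - 2)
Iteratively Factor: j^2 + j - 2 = (j - 1)*(j + 2)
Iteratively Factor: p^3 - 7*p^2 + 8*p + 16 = (p - 4)*(p^2 - 3*p - 4) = (p - 4)*(p + 1)*(p - 4)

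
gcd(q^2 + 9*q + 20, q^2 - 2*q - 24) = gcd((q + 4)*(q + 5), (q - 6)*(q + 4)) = q + 4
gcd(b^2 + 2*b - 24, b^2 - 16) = b - 4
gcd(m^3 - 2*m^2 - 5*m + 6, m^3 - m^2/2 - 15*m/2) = m - 3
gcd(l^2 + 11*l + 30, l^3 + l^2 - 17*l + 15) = l + 5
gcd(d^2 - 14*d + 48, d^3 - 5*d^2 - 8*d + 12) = d - 6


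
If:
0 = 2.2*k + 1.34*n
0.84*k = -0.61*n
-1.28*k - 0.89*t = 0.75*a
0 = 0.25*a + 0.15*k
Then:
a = 0.00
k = 0.00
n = 0.00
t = 0.00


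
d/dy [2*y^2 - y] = 4*y - 1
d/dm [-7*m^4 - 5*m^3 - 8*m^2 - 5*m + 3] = -28*m^3 - 15*m^2 - 16*m - 5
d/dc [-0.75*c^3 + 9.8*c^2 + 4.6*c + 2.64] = -2.25*c^2 + 19.6*c + 4.6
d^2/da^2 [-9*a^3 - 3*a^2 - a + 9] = -54*a - 6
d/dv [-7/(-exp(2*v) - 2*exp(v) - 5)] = -14*(exp(v) + 1)*exp(v)/(exp(2*v) + 2*exp(v) + 5)^2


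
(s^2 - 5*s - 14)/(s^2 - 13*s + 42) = (s + 2)/(s - 6)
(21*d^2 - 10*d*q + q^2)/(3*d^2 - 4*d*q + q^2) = (-7*d + q)/(-d + q)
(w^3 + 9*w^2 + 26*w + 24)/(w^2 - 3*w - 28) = (w^2 + 5*w + 6)/(w - 7)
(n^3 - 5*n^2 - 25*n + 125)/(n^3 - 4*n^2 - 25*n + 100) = (n - 5)/(n - 4)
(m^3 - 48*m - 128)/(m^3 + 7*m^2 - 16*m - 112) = (m^2 - 4*m - 32)/(m^2 + 3*m - 28)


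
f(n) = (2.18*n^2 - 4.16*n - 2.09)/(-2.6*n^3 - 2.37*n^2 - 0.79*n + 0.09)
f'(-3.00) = 0.31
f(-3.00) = 0.58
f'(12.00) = 0.00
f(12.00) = -0.05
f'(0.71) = -4.32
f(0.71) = 1.52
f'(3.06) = -0.04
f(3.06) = -0.06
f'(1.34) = -0.75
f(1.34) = 0.33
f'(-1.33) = 3.19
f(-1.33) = 2.38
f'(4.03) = -0.01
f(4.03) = -0.08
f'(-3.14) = 0.27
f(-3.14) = 0.54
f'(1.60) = -0.44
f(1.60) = 0.18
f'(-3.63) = 0.18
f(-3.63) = 0.43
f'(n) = (4.36*n - 4.16)/(-2.6*n^3 - 2.37*n^2 - 0.79*n + 0.09) + (2.18*n^2 - 4.16*n - 2.09)*(7.8*n^2 + 4.74*n + 0.79)/(-2.6*n^3 - 2.37*n^2 - 0.79*n + 0.09)^2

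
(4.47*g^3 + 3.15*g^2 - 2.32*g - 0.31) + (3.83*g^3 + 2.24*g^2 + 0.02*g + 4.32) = 8.3*g^3 + 5.39*g^2 - 2.3*g + 4.01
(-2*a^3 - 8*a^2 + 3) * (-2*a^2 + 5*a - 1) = 4*a^5 + 6*a^4 - 38*a^3 + 2*a^2 + 15*a - 3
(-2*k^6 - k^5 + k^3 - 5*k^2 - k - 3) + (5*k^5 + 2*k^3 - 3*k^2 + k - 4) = -2*k^6 + 4*k^5 + 3*k^3 - 8*k^2 - 7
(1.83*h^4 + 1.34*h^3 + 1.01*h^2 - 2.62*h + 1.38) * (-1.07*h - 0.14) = -1.9581*h^5 - 1.69*h^4 - 1.2683*h^3 + 2.662*h^2 - 1.1098*h - 0.1932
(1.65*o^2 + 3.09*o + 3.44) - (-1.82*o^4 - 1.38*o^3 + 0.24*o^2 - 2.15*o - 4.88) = 1.82*o^4 + 1.38*o^3 + 1.41*o^2 + 5.24*o + 8.32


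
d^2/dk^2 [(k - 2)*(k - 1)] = 2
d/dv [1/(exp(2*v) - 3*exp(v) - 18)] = (3 - 2*exp(v))*exp(v)/(-exp(2*v) + 3*exp(v) + 18)^2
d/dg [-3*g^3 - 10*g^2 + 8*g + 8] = -9*g^2 - 20*g + 8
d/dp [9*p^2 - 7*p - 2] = 18*p - 7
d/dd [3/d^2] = -6/d^3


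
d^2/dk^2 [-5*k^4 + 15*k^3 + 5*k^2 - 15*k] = -60*k^2 + 90*k + 10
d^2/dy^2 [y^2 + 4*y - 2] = 2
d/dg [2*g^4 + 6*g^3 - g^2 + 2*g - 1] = 8*g^3 + 18*g^2 - 2*g + 2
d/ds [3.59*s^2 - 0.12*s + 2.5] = 7.18*s - 0.12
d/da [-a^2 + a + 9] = 1 - 2*a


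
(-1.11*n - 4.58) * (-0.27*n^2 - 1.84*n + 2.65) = 0.2997*n^3 + 3.279*n^2 + 5.4857*n - 12.137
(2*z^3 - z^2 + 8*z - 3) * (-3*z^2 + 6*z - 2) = -6*z^5 + 15*z^4 - 34*z^3 + 59*z^2 - 34*z + 6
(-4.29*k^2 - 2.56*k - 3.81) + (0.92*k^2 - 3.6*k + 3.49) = -3.37*k^2 - 6.16*k - 0.32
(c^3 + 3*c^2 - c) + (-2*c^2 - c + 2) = c^3 + c^2 - 2*c + 2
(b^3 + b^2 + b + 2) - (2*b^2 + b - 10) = b^3 - b^2 + 12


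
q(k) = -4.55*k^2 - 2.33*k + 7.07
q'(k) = -9.1*k - 2.33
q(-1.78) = -3.20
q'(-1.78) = 13.87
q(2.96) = -39.69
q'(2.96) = -29.27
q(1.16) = -1.76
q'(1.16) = -12.89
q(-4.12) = -60.56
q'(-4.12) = 35.16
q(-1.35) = 1.92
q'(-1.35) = 9.96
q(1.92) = -14.18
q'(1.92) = -19.80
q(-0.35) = 7.33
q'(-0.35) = 0.86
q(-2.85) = -23.25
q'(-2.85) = 23.60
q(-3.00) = -26.89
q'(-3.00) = 24.97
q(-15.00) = -981.73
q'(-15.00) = 134.17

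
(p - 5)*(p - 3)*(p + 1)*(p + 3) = p^4 - 4*p^3 - 14*p^2 + 36*p + 45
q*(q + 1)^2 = q^3 + 2*q^2 + q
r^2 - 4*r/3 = r*(r - 4/3)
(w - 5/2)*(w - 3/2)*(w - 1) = w^3 - 5*w^2 + 31*w/4 - 15/4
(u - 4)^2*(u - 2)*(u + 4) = u^4 - 6*u^3 - 8*u^2 + 96*u - 128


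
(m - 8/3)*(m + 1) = m^2 - 5*m/3 - 8/3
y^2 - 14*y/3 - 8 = (y - 6)*(y + 4/3)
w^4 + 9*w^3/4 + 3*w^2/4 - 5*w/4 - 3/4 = (w - 3/4)*(w + 1)^3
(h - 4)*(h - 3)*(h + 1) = h^3 - 6*h^2 + 5*h + 12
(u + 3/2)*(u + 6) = u^2 + 15*u/2 + 9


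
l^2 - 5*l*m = l*(l - 5*m)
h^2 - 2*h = h*(h - 2)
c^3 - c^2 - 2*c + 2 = (c - 1)*(c - sqrt(2))*(c + sqrt(2))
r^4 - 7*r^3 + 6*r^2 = r^2*(r - 6)*(r - 1)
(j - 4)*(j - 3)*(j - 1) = j^3 - 8*j^2 + 19*j - 12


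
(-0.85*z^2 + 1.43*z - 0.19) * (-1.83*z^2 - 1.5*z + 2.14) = 1.5555*z^4 - 1.3419*z^3 - 3.6163*z^2 + 3.3452*z - 0.4066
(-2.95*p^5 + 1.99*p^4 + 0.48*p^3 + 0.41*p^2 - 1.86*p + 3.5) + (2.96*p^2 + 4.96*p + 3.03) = -2.95*p^5 + 1.99*p^4 + 0.48*p^3 + 3.37*p^2 + 3.1*p + 6.53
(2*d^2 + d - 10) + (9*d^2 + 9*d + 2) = 11*d^2 + 10*d - 8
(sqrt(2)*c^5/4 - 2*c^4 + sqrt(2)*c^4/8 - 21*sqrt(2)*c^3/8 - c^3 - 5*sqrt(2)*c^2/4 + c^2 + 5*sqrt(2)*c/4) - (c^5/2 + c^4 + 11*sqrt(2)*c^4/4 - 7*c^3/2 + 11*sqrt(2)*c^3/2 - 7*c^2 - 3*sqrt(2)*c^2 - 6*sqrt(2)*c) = -c^5/2 + sqrt(2)*c^5/4 - 21*sqrt(2)*c^4/8 - 3*c^4 - 65*sqrt(2)*c^3/8 + 5*c^3/2 + 7*sqrt(2)*c^2/4 + 8*c^2 + 29*sqrt(2)*c/4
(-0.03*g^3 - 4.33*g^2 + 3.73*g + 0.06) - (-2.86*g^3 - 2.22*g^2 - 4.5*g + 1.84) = 2.83*g^3 - 2.11*g^2 + 8.23*g - 1.78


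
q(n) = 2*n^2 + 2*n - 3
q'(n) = 4*n + 2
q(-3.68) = 16.72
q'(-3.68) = -12.72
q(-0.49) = -3.50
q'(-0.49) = 0.04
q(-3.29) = 12.07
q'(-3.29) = -11.16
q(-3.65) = 16.34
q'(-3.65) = -12.60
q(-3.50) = 14.50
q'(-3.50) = -12.00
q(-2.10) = 1.62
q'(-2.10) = -6.40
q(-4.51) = 28.66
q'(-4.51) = -16.04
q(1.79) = 6.99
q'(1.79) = 9.16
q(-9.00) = 141.00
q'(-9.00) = -34.00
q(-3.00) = 9.00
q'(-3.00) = -10.00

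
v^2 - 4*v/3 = v*(v - 4/3)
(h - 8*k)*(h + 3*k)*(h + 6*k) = h^3 + h^2*k - 54*h*k^2 - 144*k^3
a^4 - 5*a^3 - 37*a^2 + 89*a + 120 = (a - 8)*(a - 3)*(a + 1)*(a + 5)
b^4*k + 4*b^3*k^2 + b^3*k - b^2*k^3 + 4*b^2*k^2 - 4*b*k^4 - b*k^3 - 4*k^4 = (b - k)*(b + k)*(b + 4*k)*(b*k + k)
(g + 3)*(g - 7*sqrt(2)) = g^2 - 7*sqrt(2)*g + 3*g - 21*sqrt(2)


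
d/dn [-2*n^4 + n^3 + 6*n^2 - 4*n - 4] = -8*n^3 + 3*n^2 + 12*n - 4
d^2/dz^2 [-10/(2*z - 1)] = -80/(2*z - 1)^3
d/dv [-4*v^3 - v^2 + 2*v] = -12*v^2 - 2*v + 2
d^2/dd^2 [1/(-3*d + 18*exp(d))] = 2*(-3*(d - 6*exp(d))*exp(d) - (6*exp(d) - 1)^2)/(3*(d - 6*exp(d))^3)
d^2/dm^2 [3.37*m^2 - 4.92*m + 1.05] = 6.74000000000000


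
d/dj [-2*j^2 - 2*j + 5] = -4*j - 2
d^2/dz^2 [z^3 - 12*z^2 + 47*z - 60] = 6*z - 24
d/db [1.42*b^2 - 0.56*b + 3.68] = 2.84*b - 0.56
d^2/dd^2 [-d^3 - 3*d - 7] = -6*d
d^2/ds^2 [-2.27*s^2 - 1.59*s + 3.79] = -4.54000000000000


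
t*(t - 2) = t^2 - 2*t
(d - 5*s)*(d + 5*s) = d^2 - 25*s^2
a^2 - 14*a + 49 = (a - 7)^2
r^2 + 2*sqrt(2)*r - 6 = (r - sqrt(2))*(r + 3*sqrt(2))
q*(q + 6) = q^2 + 6*q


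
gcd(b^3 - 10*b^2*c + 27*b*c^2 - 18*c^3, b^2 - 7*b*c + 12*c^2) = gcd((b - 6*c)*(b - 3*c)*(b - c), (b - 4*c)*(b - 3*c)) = b - 3*c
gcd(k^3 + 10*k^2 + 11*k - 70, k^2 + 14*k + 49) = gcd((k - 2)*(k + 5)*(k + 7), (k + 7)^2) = k + 7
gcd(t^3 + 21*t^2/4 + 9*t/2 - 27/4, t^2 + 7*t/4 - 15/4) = t + 3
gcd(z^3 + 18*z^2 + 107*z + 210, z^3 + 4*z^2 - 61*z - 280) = z^2 + 12*z + 35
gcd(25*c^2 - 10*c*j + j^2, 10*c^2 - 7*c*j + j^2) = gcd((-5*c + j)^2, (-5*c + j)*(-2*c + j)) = 5*c - j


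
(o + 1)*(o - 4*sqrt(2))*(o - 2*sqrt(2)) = o^3 - 6*sqrt(2)*o^2 + o^2 - 6*sqrt(2)*o + 16*o + 16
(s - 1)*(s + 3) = s^2 + 2*s - 3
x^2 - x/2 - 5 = (x - 5/2)*(x + 2)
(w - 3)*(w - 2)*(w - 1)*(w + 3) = w^4 - 3*w^3 - 7*w^2 + 27*w - 18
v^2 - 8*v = v*(v - 8)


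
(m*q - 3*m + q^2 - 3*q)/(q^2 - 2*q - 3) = (m + q)/(q + 1)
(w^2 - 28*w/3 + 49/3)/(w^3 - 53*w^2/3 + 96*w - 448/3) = (3*w - 7)/(3*w^2 - 32*w + 64)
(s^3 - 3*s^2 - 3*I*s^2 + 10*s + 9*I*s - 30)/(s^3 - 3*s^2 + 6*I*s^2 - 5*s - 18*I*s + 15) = (s^2 - 3*I*s + 10)/(s^2 + 6*I*s - 5)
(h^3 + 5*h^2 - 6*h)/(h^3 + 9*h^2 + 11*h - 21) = h*(h + 6)/(h^2 + 10*h + 21)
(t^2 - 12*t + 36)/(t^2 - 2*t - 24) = (t - 6)/(t + 4)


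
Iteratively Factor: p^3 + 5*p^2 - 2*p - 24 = (p + 3)*(p^2 + 2*p - 8) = (p - 2)*(p + 3)*(p + 4)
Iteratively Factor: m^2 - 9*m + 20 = (m - 5)*(m - 4)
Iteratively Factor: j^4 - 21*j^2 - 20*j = (j)*(j^3 - 21*j - 20) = j*(j + 4)*(j^2 - 4*j - 5) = j*(j + 1)*(j + 4)*(j - 5)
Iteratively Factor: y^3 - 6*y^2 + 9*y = (y)*(y^2 - 6*y + 9) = y*(y - 3)*(y - 3)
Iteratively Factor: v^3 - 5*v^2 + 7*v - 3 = (v - 3)*(v^2 - 2*v + 1) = (v - 3)*(v - 1)*(v - 1)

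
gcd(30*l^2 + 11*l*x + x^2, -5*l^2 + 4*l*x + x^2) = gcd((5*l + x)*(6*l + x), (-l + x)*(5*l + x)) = 5*l + x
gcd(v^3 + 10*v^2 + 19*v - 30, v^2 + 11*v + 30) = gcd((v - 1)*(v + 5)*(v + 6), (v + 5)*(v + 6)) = v^2 + 11*v + 30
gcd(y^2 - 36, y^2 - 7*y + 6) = y - 6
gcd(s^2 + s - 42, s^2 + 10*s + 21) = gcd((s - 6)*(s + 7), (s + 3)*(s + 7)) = s + 7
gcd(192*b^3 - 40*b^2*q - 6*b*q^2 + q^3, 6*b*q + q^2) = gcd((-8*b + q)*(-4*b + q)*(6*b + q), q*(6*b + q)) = 6*b + q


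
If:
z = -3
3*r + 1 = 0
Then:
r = -1/3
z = -3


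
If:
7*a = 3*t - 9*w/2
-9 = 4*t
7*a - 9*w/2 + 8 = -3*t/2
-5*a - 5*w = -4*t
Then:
No Solution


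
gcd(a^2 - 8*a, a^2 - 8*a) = a^2 - 8*a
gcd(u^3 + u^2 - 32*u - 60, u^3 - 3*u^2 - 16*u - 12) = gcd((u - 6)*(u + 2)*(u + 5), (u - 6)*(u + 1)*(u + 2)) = u^2 - 4*u - 12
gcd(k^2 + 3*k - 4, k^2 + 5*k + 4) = k + 4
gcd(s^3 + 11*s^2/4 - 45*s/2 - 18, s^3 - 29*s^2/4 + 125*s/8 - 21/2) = s - 4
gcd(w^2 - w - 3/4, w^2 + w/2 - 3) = w - 3/2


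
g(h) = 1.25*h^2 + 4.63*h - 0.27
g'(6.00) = 19.63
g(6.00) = 72.51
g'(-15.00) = -32.87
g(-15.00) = 211.53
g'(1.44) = 8.23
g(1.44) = 8.99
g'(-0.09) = 4.40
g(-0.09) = -0.68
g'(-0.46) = 3.48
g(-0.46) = -2.14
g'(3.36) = 13.03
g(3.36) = 29.40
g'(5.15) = 17.50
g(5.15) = 56.73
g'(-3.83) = -4.94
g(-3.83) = 0.33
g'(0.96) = 7.03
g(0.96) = 5.33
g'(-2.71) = -2.14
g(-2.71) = -3.64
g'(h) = 2.5*h + 4.63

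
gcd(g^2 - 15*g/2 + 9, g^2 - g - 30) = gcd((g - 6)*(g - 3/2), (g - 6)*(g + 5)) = g - 6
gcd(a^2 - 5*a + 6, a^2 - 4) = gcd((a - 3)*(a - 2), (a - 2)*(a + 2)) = a - 2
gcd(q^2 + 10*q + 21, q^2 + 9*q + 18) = q + 3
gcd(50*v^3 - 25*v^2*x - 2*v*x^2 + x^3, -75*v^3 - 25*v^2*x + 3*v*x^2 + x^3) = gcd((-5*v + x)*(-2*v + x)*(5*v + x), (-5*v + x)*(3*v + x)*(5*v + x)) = -25*v^2 + x^2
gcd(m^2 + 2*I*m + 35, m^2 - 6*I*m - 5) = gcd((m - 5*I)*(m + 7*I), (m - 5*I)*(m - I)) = m - 5*I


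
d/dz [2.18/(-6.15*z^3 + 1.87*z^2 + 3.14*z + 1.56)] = (40.221*z^2 - 8.1532*z - 6.8452)/(-6.15*z^3 + 1.87*z^2 + 3.14*z + 1.56)^2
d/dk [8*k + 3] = 8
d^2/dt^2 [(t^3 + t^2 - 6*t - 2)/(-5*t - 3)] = 2*(-25*t^3 - 45*t^2 - 27*t - 49)/(125*t^3 + 225*t^2 + 135*t + 27)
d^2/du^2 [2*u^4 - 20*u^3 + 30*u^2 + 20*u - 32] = 24*u^2 - 120*u + 60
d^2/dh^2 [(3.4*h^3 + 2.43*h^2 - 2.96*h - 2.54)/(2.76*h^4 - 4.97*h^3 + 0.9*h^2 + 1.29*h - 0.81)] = (51.79968*h^9 + 111.064608*h^8 - 521.247528*h^7 + 231.588006*h^6 + 771.841032*h^5 - 664.170342*h^4 - 155.812254*h^3 + 149.528448*h^2 + 44.095428*h - 15.15411)/(21.024576*h^12 - 113.578416*h^11 + 225.090972*h^10 - 167.356241*h^9 - 51.282666*h^8 + 169.407135*h^7 - 92.208699*h^6 - 17.241795*h^5 + 39.116196*h^4 - 13.278222*h^3 - 2.272293*h^2 + 2.539107*h - 0.531441)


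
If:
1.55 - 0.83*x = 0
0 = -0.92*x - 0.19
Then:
No Solution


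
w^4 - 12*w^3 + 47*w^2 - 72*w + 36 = (w - 6)*(w - 3)*(w - 2)*(w - 1)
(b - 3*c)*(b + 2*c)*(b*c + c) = b^3*c - b^2*c^2 + b^2*c - 6*b*c^3 - b*c^2 - 6*c^3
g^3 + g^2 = g^2*(g + 1)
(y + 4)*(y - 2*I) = y^2 + 4*y - 2*I*y - 8*I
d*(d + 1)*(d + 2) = d^3 + 3*d^2 + 2*d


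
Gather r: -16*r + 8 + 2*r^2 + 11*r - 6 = 2*r^2 - 5*r + 2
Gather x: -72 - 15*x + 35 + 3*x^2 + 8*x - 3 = 3*x^2 - 7*x - 40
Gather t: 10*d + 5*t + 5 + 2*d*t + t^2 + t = 10*d + t^2 + t*(2*d + 6) + 5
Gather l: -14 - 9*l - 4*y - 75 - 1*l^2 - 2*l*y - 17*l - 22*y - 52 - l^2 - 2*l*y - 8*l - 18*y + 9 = -2*l^2 + l*(-4*y - 34) - 44*y - 132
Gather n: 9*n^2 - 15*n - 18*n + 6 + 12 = 9*n^2 - 33*n + 18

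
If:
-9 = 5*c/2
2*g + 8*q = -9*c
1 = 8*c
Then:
No Solution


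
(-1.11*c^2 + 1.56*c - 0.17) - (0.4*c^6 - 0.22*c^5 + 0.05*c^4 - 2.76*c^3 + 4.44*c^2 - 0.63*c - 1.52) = -0.4*c^6 + 0.22*c^5 - 0.05*c^4 + 2.76*c^3 - 5.55*c^2 + 2.19*c + 1.35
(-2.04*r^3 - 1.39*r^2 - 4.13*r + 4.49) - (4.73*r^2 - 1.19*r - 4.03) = -2.04*r^3 - 6.12*r^2 - 2.94*r + 8.52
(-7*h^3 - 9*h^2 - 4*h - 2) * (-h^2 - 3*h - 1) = 7*h^5 + 30*h^4 + 38*h^3 + 23*h^2 + 10*h + 2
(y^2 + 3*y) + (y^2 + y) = 2*y^2 + 4*y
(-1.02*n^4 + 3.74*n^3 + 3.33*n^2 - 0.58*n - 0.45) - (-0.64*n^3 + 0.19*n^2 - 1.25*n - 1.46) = -1.02*n^4 + 4.38*n^3 + 3.14*n^2 + 0.67*n + 1.01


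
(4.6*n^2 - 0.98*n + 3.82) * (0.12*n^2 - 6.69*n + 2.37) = 0.552*n^4 - 30.8916*n^3 + 17.9166*n^2 - 27.8784*n + 9.0534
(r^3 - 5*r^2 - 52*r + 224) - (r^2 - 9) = r^3 - 6*r^2 - 52*r + 233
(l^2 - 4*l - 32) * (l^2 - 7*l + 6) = l^4 - 11*l^3 + 2*l^2 + 200*l - 192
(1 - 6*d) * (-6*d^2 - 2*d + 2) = 36*d^3 + 6*d^2 - 14*d + 2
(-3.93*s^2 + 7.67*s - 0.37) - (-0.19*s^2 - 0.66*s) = -3.74*s^2 + 8.33*s - 0.37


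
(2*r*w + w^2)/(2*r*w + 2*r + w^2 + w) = w/(w + 1)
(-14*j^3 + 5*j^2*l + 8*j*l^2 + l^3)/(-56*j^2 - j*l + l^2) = (2*j^2 - j*l - l^2)/(8*j - l)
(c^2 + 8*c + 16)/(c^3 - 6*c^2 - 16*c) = (c^2 + 8*c + 16)/(c*(c^2 - 6*c - 16))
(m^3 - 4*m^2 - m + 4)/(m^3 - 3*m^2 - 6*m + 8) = (m + 1)/(m + 2)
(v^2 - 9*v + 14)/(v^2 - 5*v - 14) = (v - 2)/(v + 2)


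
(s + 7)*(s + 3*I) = s^2 + 7*s + 3*I*s + 21*I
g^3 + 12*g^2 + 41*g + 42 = (g + 2)*(g + 3)*(g + 7)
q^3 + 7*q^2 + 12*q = q*(q + 3)*(q + 4)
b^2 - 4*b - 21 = (b - 7)*(b + 3)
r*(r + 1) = r^2 + r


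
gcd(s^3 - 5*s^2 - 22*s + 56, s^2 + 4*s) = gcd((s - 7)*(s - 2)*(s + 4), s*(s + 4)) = s + 4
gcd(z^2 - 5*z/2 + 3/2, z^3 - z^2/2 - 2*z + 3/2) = z - 1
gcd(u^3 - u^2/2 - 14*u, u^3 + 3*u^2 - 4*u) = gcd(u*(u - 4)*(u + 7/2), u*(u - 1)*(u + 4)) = u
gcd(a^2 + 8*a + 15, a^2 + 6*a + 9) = a + 3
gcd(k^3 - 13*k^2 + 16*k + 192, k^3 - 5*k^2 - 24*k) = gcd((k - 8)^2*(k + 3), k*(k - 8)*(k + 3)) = k^2 - 5*k - 24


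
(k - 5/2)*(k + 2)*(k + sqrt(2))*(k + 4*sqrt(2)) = k^4 - k^3/2 + 5*sqrt(2)*k^3 - 5*sqrt(2)*k^2/2 + 3*k^2 - 25*sqrt(2)*k - 4*k - 40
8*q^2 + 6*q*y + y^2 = (2*q + y)*(4*q + y)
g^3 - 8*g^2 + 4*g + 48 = (g - 6)*(g - 4)*(g + 2)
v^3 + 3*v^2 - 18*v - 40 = (v - 4)*(v + 2)*(v + 5)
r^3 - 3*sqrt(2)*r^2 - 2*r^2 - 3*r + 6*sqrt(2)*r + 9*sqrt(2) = (r - 3)*(r + 1)*(r - 3*sqrt(2))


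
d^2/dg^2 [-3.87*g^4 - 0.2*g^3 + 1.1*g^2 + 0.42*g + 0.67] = -46.44*g^2 - 1.2*g + 2.2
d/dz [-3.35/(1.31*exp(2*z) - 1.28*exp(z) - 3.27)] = (8.777*exp(z) - 4.288)*exp(z)/(-1.31*exp(2*z) + 1.28*exp(z) + 3.27)^2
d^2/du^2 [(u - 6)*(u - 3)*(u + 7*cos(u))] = -7*u^2*cos(u) - 28*u*sin(u) + 63*u*cos(u) + 6*u + 126*sin(u) - 112*cos(u) - 18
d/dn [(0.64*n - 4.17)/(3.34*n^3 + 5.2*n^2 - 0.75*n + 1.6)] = (-4.2752*n^3 + 38.4554*n^2 + 43.368*n - 2.1035)/(11.1556*n^6 + 34.736*n^5 + 22.03*n^4 + 2.888*n^3 + 17.2025*n^2 - 2.4*n + 2.56)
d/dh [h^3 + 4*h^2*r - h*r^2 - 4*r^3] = 3*h^2 + 8*h*r - r^2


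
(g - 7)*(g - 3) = g^2 - 10*g + 21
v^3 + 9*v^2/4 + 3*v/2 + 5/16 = (v + 1/2)^2*(v + 5/4)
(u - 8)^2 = u^2 - 16*u + 64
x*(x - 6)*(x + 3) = x^3 - 3*x^2 - 18*x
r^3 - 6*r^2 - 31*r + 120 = (r - 8)*(r - 3)*(r + 5)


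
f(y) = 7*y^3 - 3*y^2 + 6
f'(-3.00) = 207.00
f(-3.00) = -210.00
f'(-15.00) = 4815.00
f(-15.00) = -24294.00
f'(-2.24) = 118.81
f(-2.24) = -87.73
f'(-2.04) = 99.63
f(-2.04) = -65.91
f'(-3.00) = 207.00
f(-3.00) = -210.00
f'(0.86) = 10.37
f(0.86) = 8.23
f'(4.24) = 352.09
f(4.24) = 485.64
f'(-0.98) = 26.05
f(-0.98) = -3.47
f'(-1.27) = 41.49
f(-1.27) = -13.18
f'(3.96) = 305.55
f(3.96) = 393.65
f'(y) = 21*y^2 - 6*y = 3*y*(7*y - 2)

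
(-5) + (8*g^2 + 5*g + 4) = 8*g^2 + 5*g - 1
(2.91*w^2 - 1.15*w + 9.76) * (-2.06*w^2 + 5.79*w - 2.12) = -5.9946*w^4 + 19.2179*w^3 - 32.9333*w^2 + 58.9484*w - 20.6912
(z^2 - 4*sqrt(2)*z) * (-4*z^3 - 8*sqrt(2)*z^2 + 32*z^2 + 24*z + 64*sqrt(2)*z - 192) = -4*z^5 + 8*sqrt(2)*z^4 + 32*z^4 - 64*sqrt(2)*z^3 + 88*z^3 - 704*z^2 - 96*sqrt(2)*z^2 + 768*sqrt(2)*z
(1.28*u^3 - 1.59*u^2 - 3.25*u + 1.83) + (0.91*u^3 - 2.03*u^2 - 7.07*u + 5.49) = 2.19*u^3 - 3.62*u^2 - 10.32*u + 7.32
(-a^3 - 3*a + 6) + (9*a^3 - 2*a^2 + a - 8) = 8*a^3 - 2*a^2 - 2*a - 2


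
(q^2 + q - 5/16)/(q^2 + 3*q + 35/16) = (4*q - 1)/(4*q + 7)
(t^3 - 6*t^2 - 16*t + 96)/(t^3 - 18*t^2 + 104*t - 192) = (t + 4)/(t - 8)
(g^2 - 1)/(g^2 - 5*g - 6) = (g - 1)/(g - 6)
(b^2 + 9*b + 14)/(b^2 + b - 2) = (b + 7)/(b - 1)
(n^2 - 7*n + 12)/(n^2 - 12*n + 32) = (n - 3)/(n - 8)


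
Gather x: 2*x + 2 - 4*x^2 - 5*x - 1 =-4*x^2 - 3*x + 1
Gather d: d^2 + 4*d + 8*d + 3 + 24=d^2 + 12*d + 27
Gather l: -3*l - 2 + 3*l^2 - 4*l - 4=3*l^2 - 7*l - 6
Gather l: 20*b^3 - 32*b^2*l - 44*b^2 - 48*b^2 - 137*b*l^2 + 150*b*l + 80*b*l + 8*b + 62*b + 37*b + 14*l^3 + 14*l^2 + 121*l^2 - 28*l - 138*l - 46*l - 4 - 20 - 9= 20*b^3 - 92*b^2 + 107*b + 14*l^3 + l^2*(135 - 137*b) + l*(-32*b^2 + 230*b - 212) - 33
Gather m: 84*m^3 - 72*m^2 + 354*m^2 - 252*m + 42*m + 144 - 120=84*m^3 + 282*m^2 - 210*m + 24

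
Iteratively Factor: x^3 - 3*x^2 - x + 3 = (x + 1)*(x^2 - 4*x + 3) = (x - 1)*(x + 1)*(x - 3)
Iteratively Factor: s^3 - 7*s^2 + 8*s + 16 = (s - 4)*(s^2 - 3*s - 4) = (s - 4)*(s + 1)*(s - 4)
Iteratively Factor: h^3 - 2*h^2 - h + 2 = (h - 1)*(h^2 - h - 2) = (h - 2)*(h - 1)*(h + 1)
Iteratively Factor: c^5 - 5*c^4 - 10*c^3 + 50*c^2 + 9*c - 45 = (c + 3)*(c^4 - 8*c^3 + 14*c^2 + 8*c - 15) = (c - 5)*(c + 3)*(c^3 - 3*c^2 - c + 3) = (c - 5)*(c - 1)*(c + 3)*(c^2 - 2*c - 3) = (c - 5)*(c - 1)*(c + 1)*(c + 3)*(c - 3)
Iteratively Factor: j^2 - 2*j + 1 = (j - 1)*(j - 1)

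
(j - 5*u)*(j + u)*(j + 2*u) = j^3 - 2*j^2*u - 13*j*u^2 - 10*u^3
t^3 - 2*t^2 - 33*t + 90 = (t - 5)*(t - 3)*(t + 6)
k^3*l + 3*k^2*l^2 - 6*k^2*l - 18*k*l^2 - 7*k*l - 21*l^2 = (k - 7)*(k + 3*l)*(k*l + l)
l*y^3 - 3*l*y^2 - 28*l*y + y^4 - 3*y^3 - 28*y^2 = y*(l + y)*(y - 7)*(y + 4)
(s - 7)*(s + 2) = s^2 - 5*s - 14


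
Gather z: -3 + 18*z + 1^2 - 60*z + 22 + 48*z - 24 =6*z - 4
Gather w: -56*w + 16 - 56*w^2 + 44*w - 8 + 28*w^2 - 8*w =-28*w^2 - 20*w + 8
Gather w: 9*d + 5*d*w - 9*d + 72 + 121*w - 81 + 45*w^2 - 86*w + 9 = 45*w^2 + w*(5*d + 35)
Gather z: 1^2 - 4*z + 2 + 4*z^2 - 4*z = 4*z^2 - 8*z + 3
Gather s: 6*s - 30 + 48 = 6*s + 18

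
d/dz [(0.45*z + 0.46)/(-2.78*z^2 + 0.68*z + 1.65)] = (1.251*z^2 + 2.5576*z + 0.4297)/(7.7284*z^4 - 3.7808*z^3 - 8.7116*z^2 + 2.244*z + 2.7225)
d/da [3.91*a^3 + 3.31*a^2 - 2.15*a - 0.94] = 11.73*a^2 + 6.62*a - 2.15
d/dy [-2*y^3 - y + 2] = -6*y^2 - 1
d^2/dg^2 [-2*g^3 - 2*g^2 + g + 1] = -12*g - 4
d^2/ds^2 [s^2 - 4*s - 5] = 2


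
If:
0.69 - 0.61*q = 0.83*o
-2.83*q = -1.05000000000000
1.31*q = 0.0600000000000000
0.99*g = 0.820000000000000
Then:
No Solution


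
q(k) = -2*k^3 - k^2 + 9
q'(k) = -6*k^2 - 2*k = 2*k*(-3*k - 1)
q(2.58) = -32.00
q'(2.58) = -45.10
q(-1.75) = 16.66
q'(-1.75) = -14.88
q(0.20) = 8.94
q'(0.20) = -0.64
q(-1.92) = 19.47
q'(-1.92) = -18.28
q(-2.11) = 23.34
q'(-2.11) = -22.49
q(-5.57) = 323.59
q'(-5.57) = -175.01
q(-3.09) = 58.46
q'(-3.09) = -51.11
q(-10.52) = 2226.83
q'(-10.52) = -642.98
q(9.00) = -1530.00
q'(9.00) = -504.00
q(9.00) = -1530.00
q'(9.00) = -504.00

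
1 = 1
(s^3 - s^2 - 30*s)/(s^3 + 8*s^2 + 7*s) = (s^2 - s - 30)/(s^2 + 8*s + 7)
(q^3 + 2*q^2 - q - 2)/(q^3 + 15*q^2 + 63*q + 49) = (q^2 + q - 2)/(q^2 + 14*q + 49)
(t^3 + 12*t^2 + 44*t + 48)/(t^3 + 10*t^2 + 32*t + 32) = (t + 6)/(t + 4)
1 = 1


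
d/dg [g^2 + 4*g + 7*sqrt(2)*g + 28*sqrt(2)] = 2*g + 4 + 7*sqrt(2)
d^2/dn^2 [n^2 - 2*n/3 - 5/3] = 2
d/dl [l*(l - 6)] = 2*l - 6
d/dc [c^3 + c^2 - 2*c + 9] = 3*c^2 + 2*c - 2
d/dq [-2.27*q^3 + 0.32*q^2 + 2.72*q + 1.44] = -6.81*q^2 + 0.64*q + 2.72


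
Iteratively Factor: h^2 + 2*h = (h + 2)*(h)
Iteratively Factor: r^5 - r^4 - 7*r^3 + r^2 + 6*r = (r + 1)*(r^4 - 2*r^3 - 5*r^2 + 6*r) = (r - 3)*(r + 1)*(r^3 + r^2 - 2*r) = r*(r - 3)*(r + 1)*(r^2 + r - 2) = r*(r - 3)*(r - 1)*(r + 1)*(r + 2)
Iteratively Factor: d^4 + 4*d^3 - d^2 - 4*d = (d + 4)*(d^3 - d) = (d - 1)*(d + 4)*(d^2 + d) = d*(d - 1)*(d + 4)*(d + 1)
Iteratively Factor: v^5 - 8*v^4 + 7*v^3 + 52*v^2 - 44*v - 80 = (v + 1)*(v^4 - 9*v^3 + 16*v^2 + 36*v - 80) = (v - 4)*(v + 1)*(v^3 - 5*v^2 - 4*v + 20) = (v - 4)*(v + 1)*(v + 2)*(v^2 - 7*v + 10) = (v - 4)*(v - 2)*(v + 1)*(v + 2)*(v - 5)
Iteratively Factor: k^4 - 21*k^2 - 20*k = (k - 5)*(k^3 + 5*k^2 + 4*k) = (k - 5)*(k + 4)*(k^2 + k) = k*(k - 5)*(k + 4)*(k + 1)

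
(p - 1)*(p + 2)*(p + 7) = p^3 + 8*p^2 + 5*p - 14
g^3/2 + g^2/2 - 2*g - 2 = (g/2 + 1)*(g - 2)*(g + 1)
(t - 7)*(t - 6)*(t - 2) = t^3 - 15*t^2 + 68*t - 84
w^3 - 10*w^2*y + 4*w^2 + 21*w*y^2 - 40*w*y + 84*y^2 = (w + 4)*(w - 7*y)*(w - 3*y)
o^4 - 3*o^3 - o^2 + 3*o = o*(o - 3)*(o - 1)*(o + 1)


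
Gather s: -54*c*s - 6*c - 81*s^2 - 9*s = -6*c - 81*s^2 + s*(-54*c - 9)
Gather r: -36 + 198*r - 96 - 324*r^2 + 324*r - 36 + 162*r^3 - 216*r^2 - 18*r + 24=162*r^3 - 540*r^2 + 504*r - 144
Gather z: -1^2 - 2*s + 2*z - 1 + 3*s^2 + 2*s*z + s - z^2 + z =3*s^2 - s - z^2 + z*(2*s + 3) - 2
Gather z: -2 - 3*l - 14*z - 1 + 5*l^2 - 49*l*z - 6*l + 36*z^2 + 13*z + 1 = 5*l^2 - 9*l + 36*z^2 + z*(-49*l - 1) - 2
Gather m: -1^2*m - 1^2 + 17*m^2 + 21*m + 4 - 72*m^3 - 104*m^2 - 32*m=-72*m^3 - 87*m^2 - 12*m + 3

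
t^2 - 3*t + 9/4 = (t - 3/2)^2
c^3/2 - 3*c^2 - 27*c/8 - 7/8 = (c/2 + 1/4)*(c - 7)*(c + 1/2)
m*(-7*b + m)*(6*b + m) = -42*b^2*m - b*m^2 + m^3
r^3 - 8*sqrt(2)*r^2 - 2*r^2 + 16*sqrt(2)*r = r*(r - 2)*(r - 8*sqrt(2))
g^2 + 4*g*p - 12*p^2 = (g - 2*p)*(g + 6*p)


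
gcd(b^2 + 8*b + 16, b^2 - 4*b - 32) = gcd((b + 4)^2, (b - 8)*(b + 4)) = b + 4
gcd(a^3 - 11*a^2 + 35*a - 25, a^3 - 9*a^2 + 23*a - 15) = a^2 - 6*a + 5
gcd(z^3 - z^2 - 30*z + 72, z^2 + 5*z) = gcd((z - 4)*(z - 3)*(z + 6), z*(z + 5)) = 1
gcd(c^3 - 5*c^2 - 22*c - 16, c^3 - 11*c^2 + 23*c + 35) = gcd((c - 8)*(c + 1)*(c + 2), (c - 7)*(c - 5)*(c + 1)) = c + 1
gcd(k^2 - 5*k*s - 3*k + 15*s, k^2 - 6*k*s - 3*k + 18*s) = k - 3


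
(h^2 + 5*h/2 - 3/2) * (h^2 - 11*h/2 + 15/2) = h^4 - 3*h^3 - 31*h^2/4 + 27*h - 45/4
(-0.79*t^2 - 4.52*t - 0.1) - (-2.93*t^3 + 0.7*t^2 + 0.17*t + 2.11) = 2.93*t^3 - 1.49*t^2 - 4.69*t - 2.21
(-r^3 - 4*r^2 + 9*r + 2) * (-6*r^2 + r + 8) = 6*r^5 + 23*r^4 - 66*r^3 - 35*r^2 + 74*r + 16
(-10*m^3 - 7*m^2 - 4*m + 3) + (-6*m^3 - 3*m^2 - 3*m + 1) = -16*m^3 - 10*m^2 - 7*m + 4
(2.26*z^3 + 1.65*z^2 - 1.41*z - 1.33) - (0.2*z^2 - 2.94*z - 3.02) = 2.26*z^3 + 1.45*z^2 + 1.53*z + 1.69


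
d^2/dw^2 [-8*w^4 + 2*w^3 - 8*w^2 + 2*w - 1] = -96*w^2 + 12*w - 16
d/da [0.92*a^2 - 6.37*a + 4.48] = 1.84*a - 6.37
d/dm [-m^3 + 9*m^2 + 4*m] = -3*m^2 + 18*m + 4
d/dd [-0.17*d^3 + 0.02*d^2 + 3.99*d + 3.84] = -0.51*d^2 + 0.04*d + 3.99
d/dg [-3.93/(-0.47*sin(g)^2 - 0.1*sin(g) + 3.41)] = -(3.6942*sin(g) + 0.393)*cos(g)/(0.47*sin(g)^2 + 0.1*sin(g) - 3.41)^2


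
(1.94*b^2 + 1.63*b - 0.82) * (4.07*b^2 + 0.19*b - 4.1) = 7.8958*b^4 + 7.0027*b^3 - 10.9817*b^2 - 6.8388*b + 3.362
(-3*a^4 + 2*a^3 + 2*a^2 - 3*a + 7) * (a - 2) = -3*a^5 + 8*a^4 - 2*a^3 - 7*a^2 + 13*a - 14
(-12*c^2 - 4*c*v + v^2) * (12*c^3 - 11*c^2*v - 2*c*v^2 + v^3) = -144*c^5 + 84*c^4*v + 80*c^3*v^2 - 15*c^2*v^3 - 6*c*v^4 + v^5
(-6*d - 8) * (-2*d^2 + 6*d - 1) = 12*d^3 - 20*d^2 - 42*d + 8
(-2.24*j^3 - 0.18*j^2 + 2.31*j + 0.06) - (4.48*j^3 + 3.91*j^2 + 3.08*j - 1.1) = -6.72*j^3 - 4.09*j^2 - 0.77*j + 1.16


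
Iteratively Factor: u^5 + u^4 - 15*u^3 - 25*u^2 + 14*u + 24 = (u + 3)*(u^4 - 2*u^3 - 9*u^2 + 2*u + 8) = (u + 1)*(u + 3)*(u^3 - 3*u^2 - 6*u + 8) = (u + 1)*(u + 2)*(u + 3)*(u^2 - 5*u + 4) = (u - 1)*(u + 1)*(u + 2)*(u + 3)*(u - 4)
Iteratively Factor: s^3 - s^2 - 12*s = (s)*(s^2 - s - 12) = s*(s + 3)*(s - 4)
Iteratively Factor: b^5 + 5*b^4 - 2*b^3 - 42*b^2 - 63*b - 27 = (b - 3)*(b^4 + 8*b^3 + 22*b^2 + 24*b + 9) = (b - 3)*(b + 1)*(b^3 + 7*b^2 + 15*b + 9) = (b - 3)*(b + 1)^2*(b^2 + 6*b + 9) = (b - 3)*(b + 1)^2*(b + 3)*(b + 3)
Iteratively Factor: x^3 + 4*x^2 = (x)*(x^2 + 4*x) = x*(x + 4)*(x)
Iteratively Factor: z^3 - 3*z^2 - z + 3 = (z - 1)*(z^2 - 2*z - 3) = (z - 1)*(z + 1)*(z - 3)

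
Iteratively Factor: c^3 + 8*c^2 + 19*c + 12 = (c + 4)*(c^2 + 4*c + 3) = (c + 1)*(c + 4)*(c + 3)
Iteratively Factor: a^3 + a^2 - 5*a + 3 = (a - 1)*(a^2 + 2*a - 3) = (a - 1)^2*(a + 3)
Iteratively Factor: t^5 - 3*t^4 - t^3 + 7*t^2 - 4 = (t - 2)*(t^4 - t^3 - 3*t^2 + t + 2) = (t - 2)*(t + 1)*(t^3 - 2*t^2 - t + 2) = (t - 2)*(t - 1)*(t + 1)*(t^2 - t - 2) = (t - 2)^2*(t - 1)*(t + 1)*(t + 1)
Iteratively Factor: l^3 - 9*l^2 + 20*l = (l - 4)*(l^2 - 5*l) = (l - 5)*(l - 4)*(l)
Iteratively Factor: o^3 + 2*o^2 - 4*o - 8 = (o - 2)*(o^2 + 4*o + 4) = (o - 2)*(o + 2)*(o + 2)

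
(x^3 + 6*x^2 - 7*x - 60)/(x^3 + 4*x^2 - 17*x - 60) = (x^2 + x - 12)/(x^2 - x - 12)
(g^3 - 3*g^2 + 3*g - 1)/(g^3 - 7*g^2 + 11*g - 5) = (g - 1)/(g - 5)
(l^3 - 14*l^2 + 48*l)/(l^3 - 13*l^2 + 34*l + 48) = l/(l + 1)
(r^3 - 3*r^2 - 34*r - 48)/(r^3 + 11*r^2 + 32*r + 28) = (r^2 - 5*r - 24)/(r^2 + 9*r + 14)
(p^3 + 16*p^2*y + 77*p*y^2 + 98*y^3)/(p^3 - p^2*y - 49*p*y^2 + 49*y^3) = (p^2 + 9*p*y + 14*y^2)/(p^2 - 8*p*y + 7*y^2)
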